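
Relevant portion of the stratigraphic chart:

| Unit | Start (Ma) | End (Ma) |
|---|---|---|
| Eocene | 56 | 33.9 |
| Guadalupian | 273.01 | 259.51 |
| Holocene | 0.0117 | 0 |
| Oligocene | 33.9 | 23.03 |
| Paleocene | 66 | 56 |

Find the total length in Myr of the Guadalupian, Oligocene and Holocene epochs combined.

24.3817 million years

Duration is start − end for each: (273.01 − 259.51) + (33.9 − 23.03) + (0.0117 − 0).
That is 13.5 + 10.87 + 0.0117, which totals 24.3817 million years.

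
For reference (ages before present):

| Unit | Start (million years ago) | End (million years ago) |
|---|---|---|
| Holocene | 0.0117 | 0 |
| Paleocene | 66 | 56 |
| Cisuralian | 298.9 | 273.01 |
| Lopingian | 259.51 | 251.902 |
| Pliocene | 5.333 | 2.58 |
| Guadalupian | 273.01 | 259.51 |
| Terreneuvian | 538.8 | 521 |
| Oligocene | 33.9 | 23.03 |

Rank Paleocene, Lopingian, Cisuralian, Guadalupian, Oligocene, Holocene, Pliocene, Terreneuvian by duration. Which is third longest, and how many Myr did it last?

Start − end for each: Paleocene 66 − 56 = 10; Lopingian 259.51 − 251.902 = 7.608; Cisuralian 298.9 − 273.01 = 25.89; Guadalupian 273.01 − 259.51 = 13.5; Oligocene 33.9 − 23.03 = 10.87; Holocene 0.0117 − 0 = 0.0117; Pliocene 5.333 − 2.58 = 2.753; Terreneuvian 538.8 − 521 = 17.8.
Ranking these from longest: Cisuralian > Terreneuvian > Guadalupian > Oligocene > Paleocene > Lopingian > Pliocene > Holocene.
Position 3 in that ranking is Guadalupian, which lasted 13.5 Myr.

Guadalupian, 13.5 million years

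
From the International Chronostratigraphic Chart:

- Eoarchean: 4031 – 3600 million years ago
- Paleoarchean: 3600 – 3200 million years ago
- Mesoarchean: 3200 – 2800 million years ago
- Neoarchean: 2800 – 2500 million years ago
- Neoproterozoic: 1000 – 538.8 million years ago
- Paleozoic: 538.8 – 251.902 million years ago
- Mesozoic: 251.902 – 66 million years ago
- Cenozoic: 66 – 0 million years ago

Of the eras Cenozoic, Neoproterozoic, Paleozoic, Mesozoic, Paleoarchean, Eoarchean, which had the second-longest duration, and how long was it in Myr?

Start − end for each: Cenozoic 66 − 0 = 66; Neoproterozoic 1000 − 538.8 = 461.2; Paleozoic 538.8 − 251.902 = 286.898; Mesozoic 251.902 − 66 = 185.902; Paleoarchean 3600 − 3200 = 400; Eoarchean 4031 − 3600 = 431.
Ranking these from longest: Neoproterozoic > Eoarchean > Paleoarchean > Paleozoic > Mesozoic > Cenozoic.
Position 2 in that ranking is Eoarchean, which lasted 431 Myr.

Eoarchean, 431 million years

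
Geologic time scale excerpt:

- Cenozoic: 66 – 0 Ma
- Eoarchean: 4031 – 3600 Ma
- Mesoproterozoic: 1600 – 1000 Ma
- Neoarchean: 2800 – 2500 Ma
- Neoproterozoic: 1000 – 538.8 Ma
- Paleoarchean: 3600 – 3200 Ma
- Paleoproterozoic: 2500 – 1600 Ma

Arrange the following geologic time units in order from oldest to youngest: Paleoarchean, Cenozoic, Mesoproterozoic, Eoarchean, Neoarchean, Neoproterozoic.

Eoarchean, Paleoarchean, Neoarchean, Mesoproterozoic, Neoproterozoic, Cenozoic

Sorting by start age (descending Ma, since larger Ma = older): Eoarchean began 4031, Paleoarchean began 3600, Neoarchean began 2800, Mesoproterozoic began 1600, Neoproterozoic began 1000, Cenozoic began 66.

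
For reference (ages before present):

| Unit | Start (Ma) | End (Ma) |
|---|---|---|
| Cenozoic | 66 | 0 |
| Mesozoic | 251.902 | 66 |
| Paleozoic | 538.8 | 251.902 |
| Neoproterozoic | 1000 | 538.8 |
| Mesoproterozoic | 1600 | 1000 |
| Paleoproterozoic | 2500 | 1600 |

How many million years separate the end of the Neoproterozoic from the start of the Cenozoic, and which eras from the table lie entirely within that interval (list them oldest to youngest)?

End of Neoproterozoic = 538.8 Ma; start of Cenozoic = 66 Ma.
Gap = 538.8 − 66 = 472.8 Myr.
Eras wholly inside 538.8–66 Ma: Paleozoic (538.8–251.902), Mesozoic (251.902–66).

472.8 million years; Paleozoic, Mesozoic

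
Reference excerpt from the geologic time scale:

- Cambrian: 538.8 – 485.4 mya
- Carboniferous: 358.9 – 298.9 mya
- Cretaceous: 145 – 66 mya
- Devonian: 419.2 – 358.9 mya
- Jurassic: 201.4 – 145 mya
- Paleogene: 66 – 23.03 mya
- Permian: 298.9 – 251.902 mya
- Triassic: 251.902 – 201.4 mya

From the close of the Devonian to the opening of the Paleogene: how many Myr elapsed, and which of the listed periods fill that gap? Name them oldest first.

End of Devonian = 358.9 Ma; start of Paleogene = 66 Ma.
Gap = 358.9 − 66 = 292.9 Myr.
Periods wholly inside 358.9–66 Ma: Carboniferous (358.9–298.9), Permian (298.9–251.902), Triassic (251.902–201.4), Jurassic (201.4–145), Cretaceous (145–66).

292.9 million years; Carboniferous, Permian, Triassic, Jurassic, Cretaceous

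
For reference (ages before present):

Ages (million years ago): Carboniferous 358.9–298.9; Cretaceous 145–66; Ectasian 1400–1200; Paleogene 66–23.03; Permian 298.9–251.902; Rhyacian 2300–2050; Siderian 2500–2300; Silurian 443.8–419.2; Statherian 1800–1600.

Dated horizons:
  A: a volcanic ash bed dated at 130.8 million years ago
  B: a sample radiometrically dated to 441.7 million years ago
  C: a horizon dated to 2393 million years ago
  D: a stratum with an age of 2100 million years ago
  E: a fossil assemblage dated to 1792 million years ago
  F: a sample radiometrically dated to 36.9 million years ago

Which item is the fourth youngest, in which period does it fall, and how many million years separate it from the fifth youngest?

E, in the Statherian; 308 million years to D

Smaller Ma means younger, so youngest first: F 36.9 < A 130.8 < B 441.7 < E 1792 < D 2100 < C 2393.
Counting 4 along gives E (1792 Ma); the excerpt puts that inside the Statherian, 1800–1600 Ma.
Next in line is D (2100 Ma), and 2100 − 1792 = 308 Myr.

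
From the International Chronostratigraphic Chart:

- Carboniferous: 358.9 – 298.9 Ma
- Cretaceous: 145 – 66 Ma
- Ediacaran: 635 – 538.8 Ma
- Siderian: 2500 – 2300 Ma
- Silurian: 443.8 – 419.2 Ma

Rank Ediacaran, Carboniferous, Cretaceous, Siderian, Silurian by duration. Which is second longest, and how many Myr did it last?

Ediacaran, 96.2 million years

Durations: Ediacaran 96.2; Carboniferous 60; Cretaceous 79; Siderian 200; Silurian 24.6 Myr.
Sorted longest-first: Siderian (200), Ediacaran (96.2), Cretaceous (79), Carboniferous (60), Silurian (24.6).
The second longest is Ediacaran at 96.2 Myr.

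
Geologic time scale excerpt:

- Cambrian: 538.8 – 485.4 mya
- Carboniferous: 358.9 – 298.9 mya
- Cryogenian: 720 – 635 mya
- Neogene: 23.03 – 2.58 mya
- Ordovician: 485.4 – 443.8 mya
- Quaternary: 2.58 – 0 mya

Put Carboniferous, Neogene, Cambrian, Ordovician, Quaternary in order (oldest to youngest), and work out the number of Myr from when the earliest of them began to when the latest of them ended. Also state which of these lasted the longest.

Cambrian → Ordovician → Carboniferous → Neogene → Quaternary; total span 538.8 Myr; longest is Carboniferous

Start ages (Ma): Cambrian 538.8, Ordovician 485.4, Carboniferous 358.9, Neogene 23.03, Quaternary 2.58.
Ordered oldest to youngest: Cambrian, Ordovician, Carboniferous, Neogene, Quaternary.
Span = 538.8 − 0 = 538.8 Myr.
Durations: Ordovician 41.6, Neogene 20.45, Carboniferous 60, Quaternary 2.58, Cambrian 53.4 → longest is Carboniferous (60 Myr).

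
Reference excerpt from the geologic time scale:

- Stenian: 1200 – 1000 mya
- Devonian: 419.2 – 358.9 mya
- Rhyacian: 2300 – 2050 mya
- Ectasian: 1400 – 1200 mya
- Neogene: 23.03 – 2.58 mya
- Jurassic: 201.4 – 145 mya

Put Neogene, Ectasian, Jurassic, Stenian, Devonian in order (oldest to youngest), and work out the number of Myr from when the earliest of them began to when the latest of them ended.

Ectasian → Stenian → Devonian → Jurassic → Neogene; total span 1397.42 Myr

From the excerpt: Neogene 23.03–2.58; Ectasian 1400–1200; Jurassic 201.4–145; Stenian 1200–1000; Devonian 419.2–358.9 (Ma).
Larger Ma is earlier, so the oldest is Ectasian and the youngest is Neogene; oldest to youngest: Ectasian, Stenian, Devonian, Jurassic, Neogene.
Oldest start 1400 minus youngest end 2.58 gives 1397.42 Myr overall.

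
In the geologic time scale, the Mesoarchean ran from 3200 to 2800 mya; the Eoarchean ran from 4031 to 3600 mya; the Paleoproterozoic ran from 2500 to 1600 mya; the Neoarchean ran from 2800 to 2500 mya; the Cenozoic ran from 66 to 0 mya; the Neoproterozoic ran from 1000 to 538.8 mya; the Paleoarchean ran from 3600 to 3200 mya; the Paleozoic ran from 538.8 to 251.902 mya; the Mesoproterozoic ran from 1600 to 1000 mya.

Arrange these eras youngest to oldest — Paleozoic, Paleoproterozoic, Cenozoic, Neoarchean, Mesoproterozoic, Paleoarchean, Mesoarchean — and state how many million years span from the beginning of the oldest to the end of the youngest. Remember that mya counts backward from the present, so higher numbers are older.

Start ages (Ma): Paleoarchean 3600, Mesoarchean 3200, Neoarchean 2800, Paleoproterozoic 2500, Mesoproterozoic 1600, Paleozoic 538.8, Cenozoic 66.
Ordered youngest to oldest: Cenozoic, Paleozoic, Mesoproterozoic, Paleoproterozoic, Neoarchean, Mesoarchean, Paleoarchean.
Span = 3600 − 0 = 3600 Myr.

Cenozoic, Paleozoic, Mesoproterozoic, Paleoproterozoic, Neoarchean, Mesoarchean, Paleoarchean; total span 3600 Myr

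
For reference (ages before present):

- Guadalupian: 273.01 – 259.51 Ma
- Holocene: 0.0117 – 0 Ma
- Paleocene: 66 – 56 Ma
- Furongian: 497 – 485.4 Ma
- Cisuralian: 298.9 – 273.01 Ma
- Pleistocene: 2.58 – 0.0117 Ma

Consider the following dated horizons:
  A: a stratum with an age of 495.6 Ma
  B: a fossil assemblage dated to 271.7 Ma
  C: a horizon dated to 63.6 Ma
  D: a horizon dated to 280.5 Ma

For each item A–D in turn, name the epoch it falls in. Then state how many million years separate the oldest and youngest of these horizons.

A: 495.6 Ma lies in 497–485.4 Ma, so Furongian.
B: 271.7 Ma lies in 273.01–259.51 Ma, so Guadalupian.
C: 63.6 Ma lies in 66–56 Ma, so Paleocene.
D: 280.5 Ma lies in 298.9–273.01 Ma, so Cisuralian.
Oldest = 495.6 Ma, youngest = 63.6 Ma → span 432 Myr.

A — Furongian; B — Guadalupian; C — Paleocene; D — Cisuralian; span 432 million years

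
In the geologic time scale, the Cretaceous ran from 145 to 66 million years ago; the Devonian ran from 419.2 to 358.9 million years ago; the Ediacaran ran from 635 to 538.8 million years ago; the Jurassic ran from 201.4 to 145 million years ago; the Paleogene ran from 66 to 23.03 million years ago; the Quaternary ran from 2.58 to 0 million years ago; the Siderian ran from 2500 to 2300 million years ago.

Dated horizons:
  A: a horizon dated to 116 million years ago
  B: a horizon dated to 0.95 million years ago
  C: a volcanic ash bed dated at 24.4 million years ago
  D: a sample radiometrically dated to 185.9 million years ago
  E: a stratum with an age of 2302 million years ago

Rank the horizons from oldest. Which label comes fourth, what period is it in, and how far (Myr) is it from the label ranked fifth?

Larger Ma means older, so oldest first: E 2302 > D 185.9 > A 116 > C 24.4 > B 0.95.
Counting 4 along gives C (24.4 Ma); the excerpt puts that inside the Paleogene, 66–23.03 Ma.
Next in line is B (0.95 Ma), and 24.4 − 0.95 = 23.45 Myr.

C, in the Paleogene; 23.45 million years to B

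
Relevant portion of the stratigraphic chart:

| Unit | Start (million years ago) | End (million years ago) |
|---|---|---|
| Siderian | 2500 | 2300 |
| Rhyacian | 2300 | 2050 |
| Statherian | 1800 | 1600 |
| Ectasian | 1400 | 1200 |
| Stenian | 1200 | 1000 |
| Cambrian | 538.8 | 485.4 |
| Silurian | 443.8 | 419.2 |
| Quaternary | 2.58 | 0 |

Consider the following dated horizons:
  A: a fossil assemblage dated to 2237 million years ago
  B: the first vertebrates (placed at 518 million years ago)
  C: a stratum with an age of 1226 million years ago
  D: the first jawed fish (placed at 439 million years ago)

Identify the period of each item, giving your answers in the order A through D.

Match each age against the start–end ranges in the excerpt: A = 2237 Ma → Rhyacian (2300–2050); B = 518 Ma → Cambrian (538.8–485.4); C = 1226 Ma → Ectasian (1400–1200); D = 439 Ma → Silurian (443.8–419.2).

A — Rhyacian; B — Cambrian; C — Ectasian; D — Silurian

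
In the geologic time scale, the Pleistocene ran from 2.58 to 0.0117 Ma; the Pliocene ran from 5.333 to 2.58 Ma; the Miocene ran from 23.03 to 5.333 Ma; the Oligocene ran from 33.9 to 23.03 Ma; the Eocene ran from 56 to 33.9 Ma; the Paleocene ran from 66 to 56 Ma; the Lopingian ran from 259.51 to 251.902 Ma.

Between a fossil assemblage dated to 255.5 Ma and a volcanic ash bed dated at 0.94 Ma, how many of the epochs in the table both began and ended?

255.5 Ma sits inside the Lopingian (259.51–251.902) and 0.94 Ma inside the Pleistocene (2.58–0.0117); neither of those is wholly between the two dates.
The listed epochs lying completely between them are Paleocene, Eocene, Oligocene, Miocene, Pliocene — 5 in all.

5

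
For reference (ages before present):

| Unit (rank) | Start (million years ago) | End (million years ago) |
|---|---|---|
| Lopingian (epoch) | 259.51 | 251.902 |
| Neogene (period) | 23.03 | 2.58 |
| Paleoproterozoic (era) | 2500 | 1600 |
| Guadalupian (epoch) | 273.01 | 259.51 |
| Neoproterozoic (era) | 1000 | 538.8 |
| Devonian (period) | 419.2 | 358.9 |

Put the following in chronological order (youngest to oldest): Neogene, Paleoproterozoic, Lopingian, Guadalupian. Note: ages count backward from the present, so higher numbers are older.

The oldest of these is Paleoproterozoic (starts 2500 Ma) and the youngest is Neogene (ends 2.58 Ma).
In between, by decreasing start age: Guadalupian (273.01), Lopingian (259.51).
Listing youngest first means reversing that sequence.

Neogene → Lopingian → Guadalupian → Paleoproterozoic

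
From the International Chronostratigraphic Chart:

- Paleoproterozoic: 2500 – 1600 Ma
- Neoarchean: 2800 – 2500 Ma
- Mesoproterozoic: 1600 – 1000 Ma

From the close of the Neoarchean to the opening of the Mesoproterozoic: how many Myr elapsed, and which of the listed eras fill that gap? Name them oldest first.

End of Neoarchean = 2500 Ma; start of Mesoproterozoic = 1600 Ma.
Gap = 2500 − 1600 = 900 Myr.
Eras wholly inside 2500–1600 Ma: Paleoproterozoic (2500–1600).

900 million years; Paleoproterozoic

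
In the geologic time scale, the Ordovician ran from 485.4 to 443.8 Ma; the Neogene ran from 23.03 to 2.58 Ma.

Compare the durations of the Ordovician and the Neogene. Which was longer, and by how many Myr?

Ordovician, by 21.15 million years

Ordovician: 485.4 − 443.8 = 41.6 Myr.
Neogene: 23.03 − 2.58 = 20.45 Myr.
Difference: 41.6 − 20.45 = 21.15 Myr, so the Ordovician was longer.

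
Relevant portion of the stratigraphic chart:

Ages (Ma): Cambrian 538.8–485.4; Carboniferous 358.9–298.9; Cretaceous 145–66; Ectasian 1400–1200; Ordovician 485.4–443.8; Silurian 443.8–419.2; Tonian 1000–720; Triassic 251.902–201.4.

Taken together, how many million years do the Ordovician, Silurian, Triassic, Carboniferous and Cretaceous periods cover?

Duration is start − end for each: (485.4 − 443.8) + (443.8 − 419.2) + (251.902 − 201.4) + (358.9 − 298.9) + (145 − 66).
That is 41.6 + 24.6 + 50.502 + 60 + 79, which totals 255.702 million years.

255.702 million years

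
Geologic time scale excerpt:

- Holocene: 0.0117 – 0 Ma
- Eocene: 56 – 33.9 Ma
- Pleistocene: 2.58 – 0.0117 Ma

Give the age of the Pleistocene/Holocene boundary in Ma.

0.0117 Ma

The Pleistocene ends and the Holocene begins at 0.0117 Ma.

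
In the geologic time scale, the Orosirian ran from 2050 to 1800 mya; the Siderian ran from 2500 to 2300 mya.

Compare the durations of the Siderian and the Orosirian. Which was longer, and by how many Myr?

Siderian: 2500 − 2300 = 200 Myr.
Orosirian: 2050 − 1800 = 250 Myr.
Difference: 250 − 200 = 50 Myr, so the Orosirian was longer.

Orosirian, by 50 million years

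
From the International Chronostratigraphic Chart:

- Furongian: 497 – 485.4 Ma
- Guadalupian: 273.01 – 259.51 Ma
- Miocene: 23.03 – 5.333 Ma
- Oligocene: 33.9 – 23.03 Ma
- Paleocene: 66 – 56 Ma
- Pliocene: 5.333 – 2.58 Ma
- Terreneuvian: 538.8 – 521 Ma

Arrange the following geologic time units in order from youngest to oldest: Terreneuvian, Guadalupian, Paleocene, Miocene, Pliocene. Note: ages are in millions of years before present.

Pliocene, then Miocene, then Paleocene, then Guadalupian, then Terreneuvian

Read off each span (Ma): Terreneuvian 538.8–521; Guadalupian 273.01–259.51; Paleocene 66–56; Miocene 23.03–5.333; Pliocene 5.333–2.58.
Larger Ma is older, so oldest→youngest is Terreneuvian, Guadalupian, Paleocene, Miocene, Pliocene; reverse it for youngest→oldest.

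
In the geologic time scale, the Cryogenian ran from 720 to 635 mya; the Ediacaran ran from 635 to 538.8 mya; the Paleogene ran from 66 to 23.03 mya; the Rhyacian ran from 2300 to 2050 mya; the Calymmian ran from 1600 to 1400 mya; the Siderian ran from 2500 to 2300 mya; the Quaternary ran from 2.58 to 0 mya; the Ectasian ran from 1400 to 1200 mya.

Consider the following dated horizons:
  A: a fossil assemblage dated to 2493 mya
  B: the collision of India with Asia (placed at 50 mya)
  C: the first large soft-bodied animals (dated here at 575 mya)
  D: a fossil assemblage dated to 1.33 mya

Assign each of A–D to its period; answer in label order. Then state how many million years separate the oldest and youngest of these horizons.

A: 2493 Ma lies in 2500–2300 Ma, so Siderian.
B: 50 Ma lies in 66–23.03 Ma, so Paleogene.
C: 575 Ma lies in 635–538.8 Ma, so Ediacaran.
D: 1.33 Ma lies in 2.58–0 Ma, so Quaternary.
Oldest = 2493 Ma, youngest = 1.33 Ma → span 2491.67 Myr.

A — Siderian; B — Paleogene; C — Ediacaran; D — Quaternary; span 2491.67 million years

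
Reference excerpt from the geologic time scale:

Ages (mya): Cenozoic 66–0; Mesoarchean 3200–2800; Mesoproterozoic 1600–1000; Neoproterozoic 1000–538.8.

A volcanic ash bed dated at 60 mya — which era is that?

60 Ma lies between 66 and 0 Ma, so it falls in the Cenozoic.

Cenozoic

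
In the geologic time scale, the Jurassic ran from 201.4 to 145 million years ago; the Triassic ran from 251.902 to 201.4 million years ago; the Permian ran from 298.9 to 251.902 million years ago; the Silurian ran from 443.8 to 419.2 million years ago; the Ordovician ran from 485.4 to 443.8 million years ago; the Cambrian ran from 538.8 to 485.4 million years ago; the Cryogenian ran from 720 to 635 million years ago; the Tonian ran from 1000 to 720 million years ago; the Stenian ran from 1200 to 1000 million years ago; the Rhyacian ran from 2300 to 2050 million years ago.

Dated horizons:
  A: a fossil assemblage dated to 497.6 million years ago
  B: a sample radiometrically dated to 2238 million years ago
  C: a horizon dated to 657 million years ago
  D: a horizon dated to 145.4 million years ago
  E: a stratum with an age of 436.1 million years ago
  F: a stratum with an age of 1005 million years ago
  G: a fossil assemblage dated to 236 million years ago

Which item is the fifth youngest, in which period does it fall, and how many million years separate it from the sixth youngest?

Smaller Ma means younger, so youngest first: D 145.4 < G 236 < E 436.1 < A 497.6 < C 657 < F 1005 < B 2238.
Counting 5 along gives C (657 Ma); the excerpt puts that inside the Cryogenian, 720–635 Ma.
Next in line is F (1005 Ma), and 1005 − 657 = 348 Myr.

C, in the Cryogenian; 348 million years to F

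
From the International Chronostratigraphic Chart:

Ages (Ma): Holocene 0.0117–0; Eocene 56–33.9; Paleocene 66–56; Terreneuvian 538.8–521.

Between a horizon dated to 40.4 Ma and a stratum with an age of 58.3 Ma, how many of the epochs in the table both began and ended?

The older date is 58.3 Ma and the younger is 40.4 Ma.
No epoch both begins after 58.3 Ma and ends before 40.4 Ma, so the count is 0.

0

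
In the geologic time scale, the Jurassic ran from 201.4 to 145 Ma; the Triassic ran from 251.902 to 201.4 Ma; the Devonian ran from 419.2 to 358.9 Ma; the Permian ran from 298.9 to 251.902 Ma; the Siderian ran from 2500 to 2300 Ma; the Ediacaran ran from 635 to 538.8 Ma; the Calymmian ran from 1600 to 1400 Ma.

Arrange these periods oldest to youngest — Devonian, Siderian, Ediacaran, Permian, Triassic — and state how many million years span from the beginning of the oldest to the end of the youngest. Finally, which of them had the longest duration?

Start ages (Ma): Siderian 2500, Ediacaran 635, Devonian 419.2, Permian 298.9, Triassic 251.902.
Ordered oldest to youngest: Siderian, Ediacaran, Devonian, Permian, Triassic.
Span = 2500 − 201.4 = 2298.6 Myr.
Durations: Devonian 60.3, Siderian 200, Ediacaran 96.2, Permian 46.998, Triassic 50.502 → longest is Siderian (200 Myr).

Siderian, Ediacaran, Devonian, Permian, Triassic; total span 2298.6 Myr; longest is Siderian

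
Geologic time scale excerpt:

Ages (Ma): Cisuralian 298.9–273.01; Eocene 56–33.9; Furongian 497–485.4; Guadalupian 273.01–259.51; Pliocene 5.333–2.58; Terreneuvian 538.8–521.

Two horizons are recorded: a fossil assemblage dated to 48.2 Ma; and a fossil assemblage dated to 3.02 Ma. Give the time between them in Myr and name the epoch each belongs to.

Elapsed time: 48.2 − 3.02 = 45.18 Myr.
48.2 Ma lies within 56–33.9 Ma: Eocene.
3.02 Ma lies within 5.333–2.58 Ma: Pliocene.

45.18 million years apart; the first in the Eocene, the second in the Pliocene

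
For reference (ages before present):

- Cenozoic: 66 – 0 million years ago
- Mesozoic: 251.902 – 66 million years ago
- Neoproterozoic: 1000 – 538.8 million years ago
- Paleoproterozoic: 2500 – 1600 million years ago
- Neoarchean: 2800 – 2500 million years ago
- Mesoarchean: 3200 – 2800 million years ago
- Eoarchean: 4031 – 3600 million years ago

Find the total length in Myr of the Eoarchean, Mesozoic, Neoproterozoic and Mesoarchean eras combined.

Each duration: Eoarchean = 431; Mesozoic = 185.902; Neoproterozoic = 461.2; Mesoarchean = 400.
Sum: 431 + 185.902 + 461.2 + 400 = 1478.102 Myr.

1478.102 million years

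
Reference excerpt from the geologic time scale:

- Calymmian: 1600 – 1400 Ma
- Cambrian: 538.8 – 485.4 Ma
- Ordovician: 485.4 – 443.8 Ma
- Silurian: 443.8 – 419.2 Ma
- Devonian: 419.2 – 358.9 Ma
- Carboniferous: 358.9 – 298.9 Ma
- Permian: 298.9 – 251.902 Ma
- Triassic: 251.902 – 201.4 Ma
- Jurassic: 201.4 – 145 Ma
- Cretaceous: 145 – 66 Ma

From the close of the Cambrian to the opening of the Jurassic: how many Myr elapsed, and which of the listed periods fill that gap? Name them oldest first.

284 million years; Ordovician, Silurian, Devonian, Carboniferous, Permian, Triassic

The Cambrian closes at 485.4 Ma and the Jurassic opens at 201.4 Ma, so the interval is 485.4 − 201.4 = 284 Myr.
A period fits inside if it starts at or after 485.4 Ma and ends at or before 201.4 Ma; oldest first that gives Ordovician, Silurian, Devonian, Carboniferous, Permian, Triassic.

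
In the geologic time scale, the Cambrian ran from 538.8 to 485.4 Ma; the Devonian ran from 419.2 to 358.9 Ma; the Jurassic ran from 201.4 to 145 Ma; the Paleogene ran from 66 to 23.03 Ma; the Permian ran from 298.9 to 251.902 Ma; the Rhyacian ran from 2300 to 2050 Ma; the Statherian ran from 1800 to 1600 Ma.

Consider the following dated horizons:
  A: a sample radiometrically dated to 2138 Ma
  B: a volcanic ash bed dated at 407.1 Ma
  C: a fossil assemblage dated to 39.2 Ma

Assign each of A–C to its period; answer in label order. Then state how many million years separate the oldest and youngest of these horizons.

Match each age against the start–end ranges in the excerpt: A = 2138 Ma → Rhyacian (2300–2050); B = 407.1 Ma → Devonian (419.2–358.9); C = 39.2 Ma → Paleogene (66–23.03).
The largest age is 2138 Ma and the smallest is 39.2 Ma; their difference is 2098.8 Myr.

A — Rhyacian; B — Devonian; C — Paleogene; span 2098.8 million years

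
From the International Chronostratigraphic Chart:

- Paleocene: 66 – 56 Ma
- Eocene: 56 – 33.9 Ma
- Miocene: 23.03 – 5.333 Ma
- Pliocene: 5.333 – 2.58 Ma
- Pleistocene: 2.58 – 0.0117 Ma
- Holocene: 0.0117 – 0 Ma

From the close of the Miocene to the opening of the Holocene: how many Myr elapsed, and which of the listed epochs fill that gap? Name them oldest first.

5.3213 million years; Pliocene, Pleistocene

End of Miocene = 5.333 Ma; start of Holocene = 0.0117 Ma.
Gap = 5.333 − 0.0117 = 5.3213 Myr.
Epochs wholly inside 5.333–0.0117 Ma: Pliocene (5.333–2.58), Pleistocene (2.58–0.0117).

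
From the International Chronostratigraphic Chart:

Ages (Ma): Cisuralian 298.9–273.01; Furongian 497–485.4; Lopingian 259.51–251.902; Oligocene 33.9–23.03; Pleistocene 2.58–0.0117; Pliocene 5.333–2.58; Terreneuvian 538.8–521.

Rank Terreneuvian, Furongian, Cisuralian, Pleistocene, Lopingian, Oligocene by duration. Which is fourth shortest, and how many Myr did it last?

Start − end for each: Terreneuvian 538.8 − 521 = 17.8; Furongian 497 − 485.4 = 11.6; Cisuralian 298.9 − 273.01 = 25.89; Pleistocene 2.58 − 0.0117 = 2.5683; Lopingian 259.51 − 251.902 = 7.608; Oligocene 33.9 − 23.03 = 10.87.
Ranking these from shortest: Pleistocene < Lopingian < Oligocene < Furongian < Terreneuvian < Cisuralian.
Position 4 in that ranking is Furongian, which lasted 11.6 Myr.

Furongian, 11.6 million years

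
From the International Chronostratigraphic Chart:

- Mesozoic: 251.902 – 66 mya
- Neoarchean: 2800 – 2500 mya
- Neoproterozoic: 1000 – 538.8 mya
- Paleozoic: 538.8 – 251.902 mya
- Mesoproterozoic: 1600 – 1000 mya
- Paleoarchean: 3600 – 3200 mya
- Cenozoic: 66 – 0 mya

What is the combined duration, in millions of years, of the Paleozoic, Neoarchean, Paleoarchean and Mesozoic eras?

1172.8 million years

Duration is start − end for each: (538.8 − 251.902) + (2800 − 2500) + (3600 − 3200) + (251.902 − 66).
That is 286.898 + 300 + 400 + 185.902, which totals 1172.8 million years.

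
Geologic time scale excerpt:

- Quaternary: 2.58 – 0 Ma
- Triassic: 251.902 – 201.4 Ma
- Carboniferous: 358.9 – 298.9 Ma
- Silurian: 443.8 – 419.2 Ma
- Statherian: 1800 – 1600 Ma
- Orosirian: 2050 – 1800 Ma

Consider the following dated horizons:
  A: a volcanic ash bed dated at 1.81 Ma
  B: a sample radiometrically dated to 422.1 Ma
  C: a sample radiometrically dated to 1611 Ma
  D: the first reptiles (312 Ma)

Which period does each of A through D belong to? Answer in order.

Match each age against the start–end ranges in the excerpt: A = 1.81 Ma → Quaternary (2.58–0); B = 422.1 Ma → Silurian (443.8–419.2); C = 1611 Ma → Statherian (1800–1600); D = 312 Ma → Carboniferous (358.9–298.9).

A — Quaternary; B — Silurian; C — Statherian; D — Carboniferous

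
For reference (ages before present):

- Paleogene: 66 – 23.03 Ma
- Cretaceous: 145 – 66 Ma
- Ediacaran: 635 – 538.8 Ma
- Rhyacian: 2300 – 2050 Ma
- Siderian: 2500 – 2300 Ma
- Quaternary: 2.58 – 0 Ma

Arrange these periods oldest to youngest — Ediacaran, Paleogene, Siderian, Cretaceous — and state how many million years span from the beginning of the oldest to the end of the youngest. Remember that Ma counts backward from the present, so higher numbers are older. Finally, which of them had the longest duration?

Siderian, Ediacaran, Cretaceous, Paleogene; total span 2476.97 Myr; longest is Siderian

Start ages (Ma): Siderian 2500, Ediacaran 635, Cretaceous 145, Paleogene 66.
Ordered oldest to youngest: Siderian, Ediacaran, Cretaceous, Paleogene.
Span = 2500 − 23.03 = 2476.97 Myr.
Durations: Ediacaran 96.2, Paleogene 42.97, Cretaceous 79, Siderian 200 → longest is Siderian (200 Myr).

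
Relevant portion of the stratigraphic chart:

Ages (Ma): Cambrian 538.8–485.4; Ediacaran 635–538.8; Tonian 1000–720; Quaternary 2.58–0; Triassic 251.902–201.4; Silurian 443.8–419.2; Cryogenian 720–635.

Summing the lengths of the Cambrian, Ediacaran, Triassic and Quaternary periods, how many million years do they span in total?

202.682 million years

Each duration: Cambrian = 53.4; Ediacaran = 96.2; Triassic = 50.502; Quaternary = 2.58.
Sum: 53.4 + 96.2 + 50.502 + 2.58 = 202.682 Myr.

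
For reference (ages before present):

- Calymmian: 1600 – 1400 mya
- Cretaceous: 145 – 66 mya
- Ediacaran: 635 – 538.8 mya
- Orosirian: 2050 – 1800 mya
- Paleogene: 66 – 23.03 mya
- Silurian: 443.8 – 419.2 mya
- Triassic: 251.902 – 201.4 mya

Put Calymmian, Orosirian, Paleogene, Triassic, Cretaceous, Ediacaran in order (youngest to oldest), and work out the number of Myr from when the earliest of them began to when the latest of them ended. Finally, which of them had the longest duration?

From the excerpt: Calymmian 1600–1400; Orosirian 2050–1800; Paleogene 66–23.03; Triassic 251.902–201.4; Cretaceous 145–66; Ediacaran 635–538.8 (Ma).
Larger Ma is earlier, so the oldest is Orosirian and the youngest is Paleogene; youngest to oldest: Paleogene, Cretaceous, Triassic, Ediacaran, Calymmian, Orosirian.
Oldest start 2050 minus youngest end 23.03 gives 2026.97 Myr overall.
Individual lengths (start − end): Paleogene 42.97; Orosirian 250; Cretaceous 79; Triassic 50.502; Calymmian 200; Ediacaran 96.2. The largest is Orosirian at 250 Myr.

Paleogene → Cretaceous → Triassic → Ediacaran → Calymmian → Orosirian; total span 2026.97 Myr; longest is Orosirian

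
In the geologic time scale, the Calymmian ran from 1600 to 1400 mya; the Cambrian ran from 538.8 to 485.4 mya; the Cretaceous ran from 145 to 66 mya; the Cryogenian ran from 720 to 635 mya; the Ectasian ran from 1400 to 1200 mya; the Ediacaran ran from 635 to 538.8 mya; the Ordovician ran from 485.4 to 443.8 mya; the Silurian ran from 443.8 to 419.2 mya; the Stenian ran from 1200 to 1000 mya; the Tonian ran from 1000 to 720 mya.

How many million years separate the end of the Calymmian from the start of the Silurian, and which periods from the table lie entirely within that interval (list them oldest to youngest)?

End of Calymmian = 1400 Ma; start of Silurian = 443.8 Ma.
Gap = 1400 − 443.8 = 956.2 Myr.
Periods wholly inside 1400–443.8 Ma: Ectasian (1400–1200), Stenian (1200–1000), Tonian (1000–720), Cryogenian (720–635), Ediacaran (635–538.8), Cambrian (538.8–485.4), Ordovician (485.4–443.8).

956.2 million years; Ectasian, Stenian, Tonian, Cryogenian, Ediacaran, Cambrian, Ordovician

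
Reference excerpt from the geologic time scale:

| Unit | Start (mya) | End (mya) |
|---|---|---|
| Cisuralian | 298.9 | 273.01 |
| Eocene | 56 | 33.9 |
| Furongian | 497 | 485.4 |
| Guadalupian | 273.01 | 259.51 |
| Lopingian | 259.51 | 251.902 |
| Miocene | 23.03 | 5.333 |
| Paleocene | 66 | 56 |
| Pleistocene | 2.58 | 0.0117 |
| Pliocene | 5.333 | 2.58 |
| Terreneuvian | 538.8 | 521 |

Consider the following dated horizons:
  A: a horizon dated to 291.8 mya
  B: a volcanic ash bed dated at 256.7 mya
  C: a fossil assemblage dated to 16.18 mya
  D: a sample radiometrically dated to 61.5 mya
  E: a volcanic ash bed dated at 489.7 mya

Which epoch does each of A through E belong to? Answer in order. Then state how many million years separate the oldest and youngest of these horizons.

A — Cisuralian; B — Lopingian; C — Miocene; D — Paleocene; E — Furongian; span 473.52 million years

Match each age against the start–end ranges in the excerpt: A = 291.8 Ma → Cisuralian (298.9–273.01); B = 256.7 Ma → Lopingian (259.51–251.902); C = 16.18 Ma → Miocene (23.03–5.333); D = 61.5 Ma → Paleocene (66–56); E = 489.7 Ma → Furongian (497–485.4).
The largest age is 489.7 Ma and the smallest is 16.18 Ma; their difference is 473.52 Myr.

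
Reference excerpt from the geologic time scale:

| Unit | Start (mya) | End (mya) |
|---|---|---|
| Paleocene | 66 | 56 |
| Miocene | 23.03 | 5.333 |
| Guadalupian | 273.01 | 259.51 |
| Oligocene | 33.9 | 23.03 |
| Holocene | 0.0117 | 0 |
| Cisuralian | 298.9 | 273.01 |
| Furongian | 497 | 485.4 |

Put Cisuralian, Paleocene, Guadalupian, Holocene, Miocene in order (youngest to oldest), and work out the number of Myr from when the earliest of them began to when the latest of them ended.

From the excerpt: Cisuralian 298.9–273.01; Paleocene 66–56; Guadalupian 273.01–259.51; Holocene 0.0117–0; Miocene 23.03–5.333 (Ma).
Larger Ma is earlier, so the oldest is Cisuralian and the youngest is Holocene; youngest to oldest: Holocene, Miocene, Paleocene, Guadalupian, Cisuralian.
Oldest start 298.9 minus youngest end 0 gives 298.9 Myr overall.

Holocene → Miocene → Paleocene → Guadalupian → Cisuralian; total span 298.9 Myr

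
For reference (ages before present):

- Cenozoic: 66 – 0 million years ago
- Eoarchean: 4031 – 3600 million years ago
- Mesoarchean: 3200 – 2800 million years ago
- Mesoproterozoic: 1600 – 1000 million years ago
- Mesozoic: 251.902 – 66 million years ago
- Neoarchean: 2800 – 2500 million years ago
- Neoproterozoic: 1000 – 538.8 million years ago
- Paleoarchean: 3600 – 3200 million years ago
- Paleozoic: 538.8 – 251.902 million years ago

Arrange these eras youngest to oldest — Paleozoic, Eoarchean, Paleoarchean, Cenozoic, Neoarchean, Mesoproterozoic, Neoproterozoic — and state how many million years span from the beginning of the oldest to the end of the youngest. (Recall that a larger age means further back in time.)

Start ages (Ma): Eoarchean 4031, Paleoarchean 3600, Neoarchean 2800, Mesoproterozoic 1600, Neoproterozoic 1000, Paleozoic 538.8, Cenozoic 66.
Ordered youngest to oldest: Cenozoic, Paleozoic, Neoproterozoic, Mesoproterozoic, Neoarchean, Paleoarchean, Eoarchean.
Span = 4031 − 0 = 4031 Myr.

Cenozoic → Paleozoic → Neoproterozoic → Mesoproterozoic → Neoarchean → Paleoarchean → Eoarchean; total span 4031 Myr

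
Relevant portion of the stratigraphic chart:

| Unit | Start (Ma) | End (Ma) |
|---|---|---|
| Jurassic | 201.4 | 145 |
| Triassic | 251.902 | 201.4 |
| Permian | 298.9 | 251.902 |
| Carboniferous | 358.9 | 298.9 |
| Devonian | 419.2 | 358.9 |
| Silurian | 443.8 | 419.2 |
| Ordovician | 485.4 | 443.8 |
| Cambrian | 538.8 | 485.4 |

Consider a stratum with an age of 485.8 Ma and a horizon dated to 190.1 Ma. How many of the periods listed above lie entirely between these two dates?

485.8 Ma sits inside the Cambrian (538.8–485.4) and 190.1 Ma inside the Jurassic (201.4–145); neither of those is wholly between the two dates.
The listed periods lying completely between them are Ordovician, Silurian, Devonian, Carboniferous, Permian, Triassic — 6 in all.

6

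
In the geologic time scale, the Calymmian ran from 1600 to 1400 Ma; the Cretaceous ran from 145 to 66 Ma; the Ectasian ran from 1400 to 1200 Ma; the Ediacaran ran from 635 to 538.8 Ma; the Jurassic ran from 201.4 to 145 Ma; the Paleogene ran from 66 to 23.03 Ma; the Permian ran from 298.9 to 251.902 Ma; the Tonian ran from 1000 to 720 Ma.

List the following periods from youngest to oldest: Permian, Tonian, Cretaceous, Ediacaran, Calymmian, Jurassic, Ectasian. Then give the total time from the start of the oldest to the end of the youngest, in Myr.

Cretaceous → Jurassic → Permian → Ediacaran → Tonian → Ectasian → Calymmian; total span 1534 Myr

From the excerpt: Permian 298.9–251.902; Tonian 1000–720; Cretaceous 145–66; Ediacaran 635–538.8; Calymmian 1600–1400; Jurassic 201.4–145; Ectasian 1400–1200 (Ma).
Larger Ma is earlier, so the oldest is Calymmian and the youngest is Cretaceous; youngest to oldest: Cretaceous, Jurassic, Permian, Ediacaran, Tonian, Ectasian, Calymmian.
Oldest start 1600 minus youngest end 66 gives 1534 Myr overall.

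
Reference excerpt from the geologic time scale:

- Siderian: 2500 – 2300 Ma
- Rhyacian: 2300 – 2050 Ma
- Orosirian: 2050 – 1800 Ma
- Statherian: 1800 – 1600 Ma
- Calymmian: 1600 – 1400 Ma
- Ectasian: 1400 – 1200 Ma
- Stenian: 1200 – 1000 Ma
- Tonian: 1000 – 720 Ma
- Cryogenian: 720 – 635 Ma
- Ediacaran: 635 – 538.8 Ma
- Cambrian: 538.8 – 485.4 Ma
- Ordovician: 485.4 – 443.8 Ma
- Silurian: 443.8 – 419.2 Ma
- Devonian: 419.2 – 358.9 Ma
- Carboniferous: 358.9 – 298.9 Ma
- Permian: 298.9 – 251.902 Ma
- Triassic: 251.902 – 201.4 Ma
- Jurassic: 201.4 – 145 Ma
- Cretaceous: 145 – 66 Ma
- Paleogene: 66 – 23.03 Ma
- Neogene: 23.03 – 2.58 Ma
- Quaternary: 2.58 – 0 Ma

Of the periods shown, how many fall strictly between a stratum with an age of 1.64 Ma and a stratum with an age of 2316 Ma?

The older date is 2316 Ma and the younger is 1.64 Ma.
Periods with start < 2316 and end > 1.64 Ma: Rhyacian (2300–2050), Orosirian (2050–1800), Statherian (1800–1600), Calymmian (1600–1400), Ectasian (1400–1200), Stenian (1200–1000), Tonian (1000–720), Cryogenian (720–635), Ediacaran (635–538.8), Cambrian (538.8–485.4), Ordovician (485.4–443.8), Silurian (443.8–419.2), Devonian (419.2–358.9), Carboniferous (358.9–298.9), Permian (298.9–251.902), Triassic (251.902–201.4), Jurassic (201.4–145), Cretaceous (145–66), Paleogene (66–23.03), Neogene (23.03–2.58).
That is 20 complete periods.

20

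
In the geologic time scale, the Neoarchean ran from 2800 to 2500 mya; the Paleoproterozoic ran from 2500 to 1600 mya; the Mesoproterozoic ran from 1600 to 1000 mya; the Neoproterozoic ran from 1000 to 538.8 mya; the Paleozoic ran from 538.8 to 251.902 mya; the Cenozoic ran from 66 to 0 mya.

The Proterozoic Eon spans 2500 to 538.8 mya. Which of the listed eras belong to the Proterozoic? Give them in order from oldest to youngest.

Eras with both bounds inside 2500–538.8 Ma: Paleoproterozoic (2500–1600), Mesoproterozoic (1600–1000), Neoproterozoic (1000–538.8).

Paleoproterozoic, Mesoproterozoic, Neoproterozoic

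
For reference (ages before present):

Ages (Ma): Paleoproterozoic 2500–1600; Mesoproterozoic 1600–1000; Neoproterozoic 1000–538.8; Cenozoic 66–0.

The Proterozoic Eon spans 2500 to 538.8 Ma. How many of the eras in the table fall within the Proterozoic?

3

Eras inside 2500–538.8 Ma: Paleoproterozoic, Mesoproterozoic, Neoproterozoic — 3 in total.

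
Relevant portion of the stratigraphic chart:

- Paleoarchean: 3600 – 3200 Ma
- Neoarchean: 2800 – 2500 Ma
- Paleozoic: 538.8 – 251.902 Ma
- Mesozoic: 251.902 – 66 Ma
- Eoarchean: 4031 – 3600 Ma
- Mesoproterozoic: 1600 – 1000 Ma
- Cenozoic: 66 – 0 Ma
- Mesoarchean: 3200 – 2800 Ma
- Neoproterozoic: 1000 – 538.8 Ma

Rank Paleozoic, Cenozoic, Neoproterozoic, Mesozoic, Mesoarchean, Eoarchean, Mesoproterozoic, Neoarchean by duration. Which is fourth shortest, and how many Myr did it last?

Neoarchean, 300 million years

Start − end for each: Paleozoic 538.8 − 251.902 = 286.898; Cenozoic 66 − 0 = 66; Neoproterozoic 1000 − 538.8 = 461.2; Mesozoic 251.902 − 66 = 185.902; Mesoarchean 3200 − 2800 = 400; Eoarchean 4031 − 3600 = 431; Mesoproterozoic 1600 − 1000 = 600; Neoarchean 2800 − 2500 = 300.
Ranking these from shortest: Cenozoic < Mesozoic < Paleozoic < Neoarchean < Mesoarchean < Eoarchean < Neoproterozoic < Mesoproterozoic.
Position 4 in that ranking is Neoarchean, which lasted 300 Myr.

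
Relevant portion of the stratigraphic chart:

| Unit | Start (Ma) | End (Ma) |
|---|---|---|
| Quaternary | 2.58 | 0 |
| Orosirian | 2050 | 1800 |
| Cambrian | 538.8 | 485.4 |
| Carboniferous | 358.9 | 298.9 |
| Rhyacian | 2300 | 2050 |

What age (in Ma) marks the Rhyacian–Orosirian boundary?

The Rhyacian ends and the Orosirian begins at 2050 Ma.

2050 Ma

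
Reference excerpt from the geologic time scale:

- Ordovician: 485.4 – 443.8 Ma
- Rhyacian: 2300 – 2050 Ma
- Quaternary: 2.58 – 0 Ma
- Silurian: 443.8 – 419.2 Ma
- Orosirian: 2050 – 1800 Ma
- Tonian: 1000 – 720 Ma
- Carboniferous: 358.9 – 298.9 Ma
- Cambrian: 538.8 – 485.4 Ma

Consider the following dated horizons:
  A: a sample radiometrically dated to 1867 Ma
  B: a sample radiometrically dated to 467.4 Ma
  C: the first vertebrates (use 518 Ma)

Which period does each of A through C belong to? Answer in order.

A — Orosirian; B — Ordovician; C — Cambrian

A: 1867 Ma lies in 2050–1800 Ma, so Orosirian.
B: 467.4 Ma lies in 485.4–443.8 Ma, so Ordovician.
C: 518 Ma lies in 538.8–485.4 Ma, so Cambrian.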